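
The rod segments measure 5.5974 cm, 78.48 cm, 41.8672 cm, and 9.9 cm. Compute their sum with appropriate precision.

135.8 cm

5.5974 cm + 78.48 cm + 41.8672 cm + 9.9 cm = 135.8446 cm.
Addition/subtraction keeps the fewest decimal places: 5.5974 → 4 decimal places, 78.48 → 2 decimal places, 41.8672 → 4 decimal places, 9.9 → 1 decimal place; limit is 1.
Rounded to 1 decimal place: 135.8 cm.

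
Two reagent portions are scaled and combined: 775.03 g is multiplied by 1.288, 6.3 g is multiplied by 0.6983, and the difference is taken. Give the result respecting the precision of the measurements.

993.8 g

775.03 × 1.288 = 998.23864 → 9.982 × 10² g (4 s.f., last digit at the 10^-1 place).
6.3 × 0.6983 = 4.39929 → 4.4 g (2 s.f., last digit at the 10^-1 place).
Difference: 993.83935 g; keep the coarser place, 10^-1.
Result: 993.8 g.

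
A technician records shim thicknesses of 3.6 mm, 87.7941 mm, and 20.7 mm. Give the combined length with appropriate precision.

112.1 mm

3.6 mm + 87.7941 mm + 20.7 mm = 112.0941 mm.
Addition/subtraction keeps the fewest decimal places: 3.6 → 1 decimal place, 87.7941 → 4 decimal places, 20.7 → 1 decimal place; limit is 1.
Rounded to 1 decimal place: 112.1 mm.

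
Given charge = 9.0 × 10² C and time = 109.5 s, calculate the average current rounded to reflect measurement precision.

8.2 A

average current = 9.0 × 10² C ÷ 109.5 s = 8.21917808219… A.
9.0 × 10² has 2 significant figures; 109.5 has 4.
Division/multiplication keeps the fewest: 2 significant figures.
Rounded: 8.2 A.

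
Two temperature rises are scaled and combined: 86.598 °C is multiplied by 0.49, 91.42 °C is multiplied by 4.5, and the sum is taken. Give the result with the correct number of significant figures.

86.598 × 0.49 = 42.43302 → 42 °C (2 s.f., last digit at the 10^0 place).
91.42 × 4.5 = 411.39 → 4.1 × 10^2 °C (2 s.f., last digit at the 10^1 place).
Sum: 453.82302 °C; keep the coarser place, 10^1.
Result: 4.5 × 10^2 °C.

4.5 × 10^2 °C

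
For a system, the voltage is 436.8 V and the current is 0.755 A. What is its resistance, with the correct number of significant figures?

resistance = 436.8 V ÷ 0.755 A = 578.543046358… Ω.
436.8 has 4 significant figures; 0.755 has 3.
Division/multiplication keeps the fewest: 3 significant figures.
Rounded: 579 Ω.

579 Ω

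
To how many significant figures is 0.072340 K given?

5

0.072340: leading zeros are not significant; trailing zeros after a decimal point are significant.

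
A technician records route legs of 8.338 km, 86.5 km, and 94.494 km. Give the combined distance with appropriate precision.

189.3 km

8.338 km + 86.5 km + 94.494 km = 189.332 km.
Addition/subtraction keeps the fewest decimal places: 8.338 → 3 decimal places, 86.5 → 1 decimal place, 94.494 → 3 decimal places; limit is 1.
Rounded to 1 decimal place: 189.3 km.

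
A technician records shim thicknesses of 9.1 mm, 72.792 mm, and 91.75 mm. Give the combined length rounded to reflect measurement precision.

173.6 mm

9.1 mm + 72.792 mm + 91.75 mm = 173.642 mm.
Addition/subtraction keeps the fewest decimal places: 9.1 → 1 decimal place, 72.792 → 3 decimal places, 91.75 → 2 decimal places; limit is 1.
Rounded to 1 decimal place: 173.6 mm.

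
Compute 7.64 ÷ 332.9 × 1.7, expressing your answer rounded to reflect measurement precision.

7.64 ÷ 332.9 × 1.7 = 0.0390147191349…
Multiplication/division keeps the fewest significant figures: 7.64 → 3 s.f., 332.9 → 4 s.f., 1.7 → 2 s.f.; limit is 2.
Rounded to 2 significant figures: 0.039.

0.039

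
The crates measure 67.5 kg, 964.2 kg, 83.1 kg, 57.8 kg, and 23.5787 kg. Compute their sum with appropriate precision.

1.1962 × 10^3 kg

67.5 kg + 964.2 kg + 83.1 kg + 57.8 kg + 23.5787 kg = 1196.1787 kg.
Addition/subtraction keeps the fewest decimal places: 67.5 → 1 decimal place, 964.2 → 1 decimal place, 83.1 → 1 decimal place, 57.8 → 1 decimal place, 23.5787 → 4 decimal places; limit is 1.
Rounded to 1 decimal place: 1.1962 × 10^3 kg.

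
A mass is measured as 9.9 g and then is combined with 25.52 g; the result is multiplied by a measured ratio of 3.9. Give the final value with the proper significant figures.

1.4 × 10^2 g

9.9 g + 25.52 g = 35.42 g; the sum is limited to 1 decimal place (3 s.f.).
Carrying full precision, 35.42 × 3.9 = 138.138 g; 3.9 has 2 s.f., so the result keeps min(3, 2) = 2 s.f.
Rounded to 2 significant figures: 1.4 × 10^2 g.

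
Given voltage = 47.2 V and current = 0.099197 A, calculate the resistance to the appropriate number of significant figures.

resistance = 47.2 V ÷ 0.099197 A = 475.820841356… Ω.
47.2 has 3 significant figures; 0.099197 has 5.
Division/multiplication keeps the fewest: 3 significant figures.
Rounded: 476 Ω.

476 Ω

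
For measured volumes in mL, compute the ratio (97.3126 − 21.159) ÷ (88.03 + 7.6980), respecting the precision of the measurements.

97.3126 − 21.159 = 76.1536, limited to 3 d.p. → 5 s.f.; 88.03 + 7.6980 = 95.7280, limited to 2 d.p. → 4 s.f.
Carrying full precision, 76.1536 ÷ 95.7280 = 0.795520641818…; keep min(5, 4) = 4 s.f.
Rounded to 4 significant figures: 0.7955.

0.7955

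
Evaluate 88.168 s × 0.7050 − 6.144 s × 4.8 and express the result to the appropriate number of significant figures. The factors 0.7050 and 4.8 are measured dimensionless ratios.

33 s

88.168 × 0.7050 = 62.15844 → 62.16 s (4 s.f., last digit at the 10^-2 place).
6.144 × 4.8 = 29.4912 → 29 s (2 s.f., last digit at the 10^0 place).
Difference: 32.66724 s; keep the coarser place, 10^0.
Result: 33 s.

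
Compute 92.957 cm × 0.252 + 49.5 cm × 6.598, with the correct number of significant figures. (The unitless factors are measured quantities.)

3.50 × 10² cm

92.957 × 0.252 = 23.425164 → 23.4 cm (3 s.f., last digit at the 10^-1 place).
49.5 × 6.598 = 326.601 → 327 cm (3 s.f., last digit at the 10^0 place).
Sum: 350.026164 cm; keep the coarser place, 10^0.
Result: 3.50 × 10² cm.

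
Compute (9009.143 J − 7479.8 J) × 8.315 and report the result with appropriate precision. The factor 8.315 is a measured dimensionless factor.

9009.143 J − 7479.8 J = 1529.343 J; the difference is limited to 1 decimal place (5 s.f.).
Carrying full precision, 1529.343 × 8.315 = 12716.487045 J; 8.315 has 4 s.f., so the result keeps min(5, 4) = 4 s.f.
Rounded to 4 significant figures: 1.272 × 10⁴ J.

1.272 × 10⁴ J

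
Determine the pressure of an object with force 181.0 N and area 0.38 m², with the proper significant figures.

pressure = 181.0 N ÷ 0.38 m² = 476.315789474… Pa.
181.0 has 4 significant figures; 0.38 has 2.
Division/multiplication keeps the fewest: 2 significant figures.
Rounded: 4.8 × 10² Pa.

4.8 × 10² Pa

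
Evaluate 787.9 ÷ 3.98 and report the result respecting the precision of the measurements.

198

787.9 ÷ 3.98 = 197.964824121…
Multiplication/division keeps the fewest significant figures: 787.9 → 4 s.f., 3.98 → 3 s.f.; limit is 3.
Rounded to 3 significant figures: 198.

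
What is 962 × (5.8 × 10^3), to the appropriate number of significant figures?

962 × (5.8 × 10^3) = 5579600
Multiplication/division keeps the fewest significant figures: 962 → 3 s.f., 5.8 × 10^3 → 2 s.f.; limit is 2.
Rounded to 2 significant figures: 5.6 × 10^6.

5.6 × 10^6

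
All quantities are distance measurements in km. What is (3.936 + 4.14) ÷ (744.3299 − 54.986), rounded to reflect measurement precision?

3.936 + 4.14 = 8.076, limited to 2 d.p. → 3 s.f.; 744.3299 − 54.986 = 689.3439, limited to 3 d.p. → 6 s.f.
Carrying full precision, 8.076 ÷ 689.3439 = 0.0117154877268…; keep min(3, 6) = 3 s.f.
Rounded to 3 significant figures: 0.0117.

0.0117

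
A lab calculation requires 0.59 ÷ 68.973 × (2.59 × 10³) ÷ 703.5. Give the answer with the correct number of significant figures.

0.59 ÷ 68.973 × (2.59 × 10³) ÷ 703.5 = 0.0314926029531…
Multiplication/division keeps the fewest significant figures: 0.59 → 2 s.f., 68.973 → 5 s.f., 2.59 × 10³ → 3 s.f., 703.5 → 4 s.f.; limit is 2.
Rounded to 2 significant figures: 0.031.

0.031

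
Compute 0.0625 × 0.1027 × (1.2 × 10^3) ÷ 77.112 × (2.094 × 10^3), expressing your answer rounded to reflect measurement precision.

0.0625 × 0.1027 × (1.2 × 10^3) ÷ 77.112 × (2.094 × 10^3) = 209.163748833…
Multiplication/division keeps the fewest significant figures: 0.0625 → 3 s.f., 0.1027 → 4 s.f., 1.2 × 10^3 → 2 s.f., 77.112 → 5 s.f., 2.094 × 10^3 → 4 s.f.; limit is 2.
Rounded to 2 significant figures: 2.1 × 10^2.

2.1 × 10^2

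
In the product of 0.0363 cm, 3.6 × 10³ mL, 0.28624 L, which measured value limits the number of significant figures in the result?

3.6 × 10³ mL

0.0363 cm → 3 s.f.; 3.6 × 10³ mL → 2 s.f.; 0.28624 L → 5 s.f.
The fewest is 2 significant figures, from 3.6 × 10³ mL.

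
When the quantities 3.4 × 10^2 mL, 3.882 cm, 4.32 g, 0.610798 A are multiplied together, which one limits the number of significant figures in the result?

3.4 × 10^2 mL → 2 s.f.; 3.882 cm → 4 s.f.; 4.32 g → 3 s.f.; 0.610798 A → 6 s.f.
The fewest is 2 significant figures, from 3.4 × 10^2 mL.

3.4 × 10^2 mL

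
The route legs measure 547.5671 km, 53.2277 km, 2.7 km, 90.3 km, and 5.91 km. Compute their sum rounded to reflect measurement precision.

547.5671 km + 53.2277 km + 2.7 km + 90.3 km + 5.91 km = 699.7048 km.
Addition/subtraction keeps the fewest decimal places: 547.5671 → 4 decimal places, 53.2277 → 4 decimal places, 2.7 → 1 decimal place, 90.3 → 1 decimal place, 5.91 → 2 decimal places; limit is 1.
Rounded to 1 decimal place: 699.7 km.

699.7 km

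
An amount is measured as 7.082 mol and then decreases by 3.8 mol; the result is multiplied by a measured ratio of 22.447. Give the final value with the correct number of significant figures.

7.082 mol − 3.8 mol = 3.282 mol; the difference is limited to 1 decimal place (2 s.f.).
Carrying full precision, 3.282 × 22.447 = 73.671054 mol; 22.447 has 5 s.f., so the result keeps min(2, 5) = 2 s.f.
Rounded to 2 significant figures: 74 mol.

74 mol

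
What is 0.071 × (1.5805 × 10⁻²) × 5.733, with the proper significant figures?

0.0064

0.071 × (1.5805 × 10⁻²) × 5.733 = 0.006433314615
Multiplication/division keeps the fewest significant figures: 0.071 → 2 s.f., 1.5805 × 10⁻² → 5 s.f., 5.733 → 4 s.f.; limit is 2.
Rounded to 2 significant figures: 0.0064.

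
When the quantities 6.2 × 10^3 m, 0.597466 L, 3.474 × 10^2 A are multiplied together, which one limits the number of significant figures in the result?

6.2 × 10^3 m → 2 s.f.; 0.597466 L → 6 s.f.; 3.474 × 10^2 A → 4 s.f.
The fewest is 2 significant figures, from 6.2 × 10^3 m.

6.2 × 10^3 m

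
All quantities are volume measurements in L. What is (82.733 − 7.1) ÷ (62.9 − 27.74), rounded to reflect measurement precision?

2.15

82.733 − 7.1 = 75.633, limited to 1 d.p. → 3 s.f.; 62.9 − 27.74 = 35.16, limited to 1 d.p. → 3 s.f.
Carrying full precision, 75.633 ÷ 35.16 = 2.15110921502…; keep min(3, 3) = 3 s.f.
Rounded to 3 significant figures: 2.15.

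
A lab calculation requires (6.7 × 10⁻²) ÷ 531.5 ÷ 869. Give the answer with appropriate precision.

1.5 × 10⁻⁷

(6.7 × 10⁻²) ÷ 531.5 ÷ 869 = 1.45061364205 × 10^-7…
Multiplication/division keeps the fewest significant figures: 6.7 × 10⁻² → 2 s.f., 531.5 → 4 s.f., 869 → 3 s.f.; limit is 2.
Rounded to 2 significant figures: 1.5 × 10⁻⁷.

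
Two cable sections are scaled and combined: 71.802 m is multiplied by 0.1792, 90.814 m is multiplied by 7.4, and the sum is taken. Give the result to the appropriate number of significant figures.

6.8 × 10^2 m

71.802 × 0.1792 = 12.8669184 → 12.87 m (4 s.f., last digit at the 10^-2 place).
90.814 × 7.4 = 672.0236 → 6.7 × 10^2 m (2 s.f., last digit at the 10^1 place).
Sum: 684.8905184 m; keep the coarser place, 10^1.
Result: 6.8 × 10^2 m.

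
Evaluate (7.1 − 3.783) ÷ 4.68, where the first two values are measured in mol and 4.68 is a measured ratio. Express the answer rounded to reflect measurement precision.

7.1 mol − 3.783 mol = 3.317 mol; the difference is limited to 1 decimal place (2 s.f.).
Carrying full precision, 3.317 ÷ 4.68 = 0.708760683761… mol; 4.68 has 3 s.f., so the result keeps min(2, 3) = 2 s.f.
Rounded to 2 significant figures: 0.71 mol.

0.71 mol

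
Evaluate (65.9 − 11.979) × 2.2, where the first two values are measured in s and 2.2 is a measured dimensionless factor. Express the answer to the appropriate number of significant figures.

65.9 s − 11.979 s = 53.921 s; the difference is limited to 1 decimal place (3 s.f.).
Carrying full precision, 53.921 × 2.2 = 118.6262 s; 2.2 has 2 s.f., so the result keeps min(3, 2) = 2 s.f.
Rounded to 2 significant figures: 1.2 × 10² s.

1.2 × 10² s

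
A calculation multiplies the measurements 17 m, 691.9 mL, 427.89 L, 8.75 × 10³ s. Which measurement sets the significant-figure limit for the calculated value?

17 m → 2 s.f.; 691.9 mL → 4 s.f.; 427.89 L → 5 s.f.; 8.75 × 10³ s → 3 s.f.
The fewest is 2 significant figures, from 17 m.

17 m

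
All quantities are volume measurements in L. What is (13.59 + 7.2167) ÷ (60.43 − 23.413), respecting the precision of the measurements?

0.5621

13.59 + 7.2167 = 20.8067, limited to 2 d.p. → 4 s.f.; 60.43 − 23.413 = 37.017, limited to 2 d.p. → 4 s.f.
Carrying full precision, 20.8067 ÷ 37.017 = 0.562084987978…; keep min(4, 4) = 4 s.f.
Rounded to 4 significant figures: 0.5621.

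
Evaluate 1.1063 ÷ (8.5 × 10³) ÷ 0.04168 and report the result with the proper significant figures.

0.0031

1.1063 ÷ (8.5 × 10³) ÷ 0.04168 = 0.00312267133341…
Multiplication/division keeps the fewest significant figures: 1.1063 → 5 s.f., 8.5 × 10³ → 2 s.f., 0.04168 → 4 s.f.; limit is 2.
Rounded to 2 significant figures: 0.0031.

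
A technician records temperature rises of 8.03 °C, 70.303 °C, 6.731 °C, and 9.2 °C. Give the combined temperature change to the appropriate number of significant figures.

8.03 °C + 70.303 °C + 6.731 °C + 9.2 °C = 94.264 °C.
Addition/subtraction keeps the fewest decimal places: 8.03 → 2 decimal places, 70.303 → 3 decimal places, 6.731 → 3 decimal places, 9.2 → 1 decimal place; limit is 1.
Rounded to 1 decimal place: 94.3 °C.

94.3 °C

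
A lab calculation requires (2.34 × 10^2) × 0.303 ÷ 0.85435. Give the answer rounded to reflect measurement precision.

83.0

(2.34 × 10^2) × 0.303 ÷ 0.85435 = 82.9894071516…
Multiplication/division keeps the fewest significant figures: 2.34 × 10^2 → 3 s.f., 0.303 → 3 s.f., 0.85435 → 5 s.f.; limit is 3.
Rounded to 3 significant figures: 83.0.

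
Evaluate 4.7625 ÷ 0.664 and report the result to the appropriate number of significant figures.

7.17

4.7625 ÷ 0.664 = 7.17243975904…
Multiplication/division keeps the fewest significant figures: 4.7625 → 5 s.f., 0.664 → 3 s.f.; limit is 3.
Rounded to 3 significant figures: 7.17.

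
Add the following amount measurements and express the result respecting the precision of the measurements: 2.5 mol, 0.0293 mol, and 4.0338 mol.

2.5 mol + 0.0293 mol + 4.0338 mol = 6.5631 mol.
Addition/subtraction keeps the fewest decimal places: 2.5 → 1 decimal place, 0.0293 → 4 decimal places, 4.0338 → 4 decimal places; limit is 1.
Rounded to 1 decimal place: 6.6 mol.

6.6 mol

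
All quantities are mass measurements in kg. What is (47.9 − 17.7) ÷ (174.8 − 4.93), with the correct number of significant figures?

0.178

47.9 − 17.7 = 30.2, limited to 1 d.p. → 3 s.f.; 174.8 − 4.93 = 169.87, limited to 1 d.p. → 4 s.f.
Carrying full precision, 30.2 ÷ 169.87 = 0.177783010537…; keep min(3, 4) = 3 s.f.
Rounded to 3 significant figures: 0.178.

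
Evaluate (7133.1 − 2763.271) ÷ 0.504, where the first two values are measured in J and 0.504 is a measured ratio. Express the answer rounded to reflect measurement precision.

8.67 × 10^3 J

7133.1 J − 2763.271 J = 4369.829 J; the difference is limited to 1 decimal place (5 s.f.).
Carrying full precision, 4369.829 ÷ 0.504 = 8670.29563492… J; 0.504 has 3 s.f., so the result keeps min(5, 3) = 3 s.f.
Rounded to 3 significant figures: 8.67 × 10^3 J.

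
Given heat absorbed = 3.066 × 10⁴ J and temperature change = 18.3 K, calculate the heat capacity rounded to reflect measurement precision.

heat capacity = 3.066 × 10⁴ J ÷ 18.3 K = 1675.40983607… J/K.
3.066 × 10⁴ has 4 significant figures; 18.3 has 3.
Division/multiplication keeps the fewest: 3 significant figures.
Rounded: 1.68 × 10³ J/K.

1.68 × 10³ J/K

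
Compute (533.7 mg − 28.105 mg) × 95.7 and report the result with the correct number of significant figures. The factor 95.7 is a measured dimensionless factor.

4.84 × 10^4 mg

533.7 mg − 28.105 mg = 505.595 mg; the difference is limited to 1 decimal place (4 s.f.).
Carrying full precision, 505.595 × 95.7 = 48385.4415 mg; 95.7 has 3 s.f., so the result keeps min(4, 3) = 3 s.f.
Rounded to 3 significant figures: 4.84 × 10^4 mg.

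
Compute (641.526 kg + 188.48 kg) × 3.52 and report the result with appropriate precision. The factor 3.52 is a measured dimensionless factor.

2.92 × 10³ kg

641.526 kg + 188.48 kg = 830.006 kg; the sum is limited to 2 decimal places (5 s.f.).
Carrying full precision, 830.006 × 3.52 = 2921.62112 kg; 3.52 has 3 s.f., so the result keeps min(5, 3) = 3 s.f.
Rounded to 3 significant figures: 2.92 × 10³ kg.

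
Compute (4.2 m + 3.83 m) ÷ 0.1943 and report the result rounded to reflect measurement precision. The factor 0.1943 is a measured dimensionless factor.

4.2 m + 3.83 m = 8.03 m; the sum is limited to 1 decimal place (2 s.f.).
Carrying full precision, 8.03 ÷ 0.1943 = 41.3278435409… m; 0.1943 has 4 s.f., so the result keeps min(2, 4) = 2 s.f.
Rounded to 2 significant figures: 41 m.

41 m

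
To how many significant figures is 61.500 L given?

61.500: trailing zeros after a decimal point are significant.

5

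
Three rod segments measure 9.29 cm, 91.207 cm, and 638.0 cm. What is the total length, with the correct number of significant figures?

9.29 cm + 91.207 cm + 638.0 cm = 738.497 cm.
Addition/subtraction keeps the fewest decimal places: 9.29 → 2 decimal places, 91.207 → 3 decimal places, 638.0 → 1 decimal place; limit is 1.
Rounded to 1 decimal place: 738.5 cm.

738.5 cm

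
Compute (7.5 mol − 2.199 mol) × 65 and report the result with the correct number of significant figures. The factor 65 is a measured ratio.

3.4 × 10^2 mol

7.5 mol − 2.199 mol = 5.301 mol; the difference is limited to 1 decimal place (2 s.f.).
Carrying full precision, 5.301 × 65 = 344.565 mol; 65 has 2 s.f., so the result keeps min(2, 2) = 2 s.f.
Rounded to 2 significant figures: 3.4 × 10^2 mol.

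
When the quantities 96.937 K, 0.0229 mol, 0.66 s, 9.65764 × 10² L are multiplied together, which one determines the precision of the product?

0.66 s

96.937 K → 5 s.f.; 0.0229 mol → 3 s.f.; 0.66 s → 2 s.f.; 9.65764 × 10² L → 6 s.f.
The fewest is 2 significant figures, from 0.66 s.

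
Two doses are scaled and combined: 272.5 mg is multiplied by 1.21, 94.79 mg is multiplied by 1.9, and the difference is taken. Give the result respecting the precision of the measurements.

1.5 × 10² mg

272.5 × 1.21 = 329.725 → 3.30 × 10² mg (3 s.f., last digit at the 10^0 place).
94.79 × 1.9 = 180.101 → 1.8 × 10² mg (2 s.f., last digit at the 10^1 place).
Difference: 149.624 mg; keep the coarser place, 10^1.
Result: 1.5 × 10² mg.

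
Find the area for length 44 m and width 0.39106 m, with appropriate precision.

17 m²

area = 44 m × 0.39106 m = 17.20664 m².
44 has 2 significant figures; 0.39106 has 5.
Division/multiplication keeps the fewest: 2 significant figures.
Rounded: 17 m².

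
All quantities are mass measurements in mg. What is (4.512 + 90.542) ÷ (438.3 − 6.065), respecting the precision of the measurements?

4.512 + 90.542 = 95.054, limited to 3 d.p. → 5 s.f.; 438.3 − 6.065 = 432.235, limited to 1 d.p. → 4 s.f.
Carrying full precision, 95.054 ÷ 432.235 = 0.219912778928…; keep min(5, 4) = 4 s.f.
Rounded to 4 significant figures: 0.2199.

0.2199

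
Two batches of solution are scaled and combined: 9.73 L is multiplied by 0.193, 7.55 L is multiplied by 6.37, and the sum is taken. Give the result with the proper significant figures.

9.73 × 0.193 = 1.87789 → 1.88 L (3 s.f., last digit at the 10^-2 place).
7.55 × 6.37 = 48.0935 → 48.1 L (3 s.f., last digit at the 10^-1 place).
Sum: 49.97139 L; keep the coarser place, 10^-1.
Result: 50.0 L.

50.0 L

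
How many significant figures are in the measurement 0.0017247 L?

5

0.0017247: leading zeros are not significant.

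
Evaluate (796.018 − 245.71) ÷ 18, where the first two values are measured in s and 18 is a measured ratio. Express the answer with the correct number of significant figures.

31 s

796.018 s − 245.71 s = 550.308 s; the difference is limited to 2 decimal places (5 s.f.).
Carrying full precision, 550.308 ÷ 18 = 30.5726666667… s; 18 has 2 s.f., so the result keeps min(5, 2) = 2 s.f.
Rounded to 2 significant figures: 31 s.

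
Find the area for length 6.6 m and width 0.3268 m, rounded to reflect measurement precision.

area = 6.6 m × 0.3268 m = 2.15688 m².
6.6 has 2 significant figures; 0.3268 has 4.
Division/multiplication keeps the fewest: 2 significant figures.
Rounded: 2.2 m².

2.2 m²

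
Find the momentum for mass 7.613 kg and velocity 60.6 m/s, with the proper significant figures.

461 kg·m/s

momentum = 7.613 kg × 60.6 m/s = 461.3478 kg·m/s.
7.613 has 4 significant figures; 60.6 has 3.
Division/multiplication keeps the fewest: 3 significant figures.
Rounded: 461 kg·m/s.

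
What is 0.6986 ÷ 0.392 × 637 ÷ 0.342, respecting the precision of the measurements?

3.32 × 10^3

0.6986 ÷ 0.392 × 637 ÷ 0.342 = 3319.37134503…
Multiplication/division keeps the fewest significant figures: 0.6986 → 4 s.f., 0.392 → 3 s.f., 637 → 3 s.f., 0.342 → 3 s.f.; limit is 3.
Rounded to 3 significant figures: 3.32 × 10^3.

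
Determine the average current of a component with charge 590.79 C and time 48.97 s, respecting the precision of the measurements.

average current = 590.79 C ÷ 48.97 s = 12.064325097… A.
590.79 has 5 significant figures; 48.97 has 4.
Division/multiplication keeps the fewest: 4 significant figures.
Rounded: 12.06 A.

12.06 A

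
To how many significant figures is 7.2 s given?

7.2: every digit is nonzero and significant.

2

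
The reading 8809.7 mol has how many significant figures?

8809.7: zeros between nonzero digits are significant.

5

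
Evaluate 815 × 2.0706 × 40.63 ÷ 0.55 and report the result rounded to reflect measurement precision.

1.2 × 10^5

815 × 2.0706 × 40.63 ÷ 0.55 = 124663.108309…
Multiplication/division keeps the fewest significant figures: 815 → 3 s.f., 2.0706 → 5 s.f., 40.63 → 4 s.f., 0.55 → 2 s.f.; limit is 2.
Rounded to 2 significant figures: 1.2 × 10^5.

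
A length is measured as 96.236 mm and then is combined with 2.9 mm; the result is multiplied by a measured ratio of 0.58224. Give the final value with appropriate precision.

96.236 mm + 2.9 mm = 99.136 mm; the sum is limited to 1 decimal place (3 s.f.).
Carrying full precision, 99.136 × 0.58224 = 57.72094464 mm; 0.58224 has 5 s.f., so the result keeps min(3, 5) = 3 s.f.
Rounded to 3 significant figures: 57.7 mm.

57.7 mm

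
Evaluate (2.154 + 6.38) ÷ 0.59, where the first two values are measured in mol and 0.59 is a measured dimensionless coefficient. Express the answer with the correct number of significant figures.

14 mol

2.154 mol + 6.38 mol = 8.534 mol; the sum is limited to 2 decimal places (3 s.f.).
Carrying full precision, 8.534 ÷ 0.59 = 14.4644067797… mol; 0.59 has 2 s.f., so the result keeps min(3, 2) = 2 s.f.
Rounded to 2 significant figures: 14 mol.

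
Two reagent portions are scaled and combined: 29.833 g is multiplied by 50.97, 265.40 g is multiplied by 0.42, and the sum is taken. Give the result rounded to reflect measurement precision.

1.63 × 10^3 g

29.833 × 50.97 = 1520.58801 → 1521 g (4 s.f., last digit at the 10^0 place).
265.40 × 0.42 = 111.468 → 1.1 × 10^2 g (2 s.f., last digit at the 10^1 place).
Sum: 1632.05601 g; keep the coarser place, 10^1.
Result: 1.63 × 10^3 g.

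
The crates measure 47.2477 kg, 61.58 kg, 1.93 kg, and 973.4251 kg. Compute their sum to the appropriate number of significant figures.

47.2477 kg + 61.58 kg + 1.93 kg + 973.4251 kg = 1084.1828 kg.
Addition/subtraction keeps the fewest decimal places: 47.2477 → 4 decimal places, 61.58 → 2 decimal places, 1.93 → 2 decimal places, 973.4251 → 4 decimal places; limit is 2.
Rounded to 2 decimal places: 1084.18 kg.

1084.18 kg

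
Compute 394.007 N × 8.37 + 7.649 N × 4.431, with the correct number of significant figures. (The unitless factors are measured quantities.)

3.33 × 10^3 N

394.007 × 8.37 = 3297.83859 → 3.30 × 10^3 N (3 s.f., last digit at the 10^1 place).
7.649 × 4.431 = 33.892719 → 33.89 N (4 s.f., last digit at the 10^-2 place).
Sum: 3331.731309 N; keep the coarser place, 10^1.
Result: 3.33 × 10^3 N.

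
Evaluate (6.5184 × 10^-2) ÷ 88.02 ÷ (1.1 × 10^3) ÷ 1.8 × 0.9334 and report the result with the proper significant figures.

3.5 × 10^-7

(6.5184 × 10^-2) ÷ 88.02 ÷ (1.1 × 10^3) ÷ 1.8 × 0.9334 = 3.4910996812 × 10^-7…
Multiplication/division keeps the fewest significant figures: 6.5184 × 10^-2 → 5 s.f., 88.02 → 4 s.f., 1.1 × 10^3 → 2 s.f., 1.8 → 2 s.f., 0.9334 → 4 s.f.; limit is 2.
Rounded to 2 significant figures: 3.5 × 10^-7.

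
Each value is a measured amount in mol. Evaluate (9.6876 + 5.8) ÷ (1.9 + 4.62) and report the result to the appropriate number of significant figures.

2.4

9.6876 + 5.8 = 15.4876, limited to 1 d.p. → 3 s.f.; 1.9 + 4.62 = 6.52, limited to 1 d.p. → 2 s.f.
Carrying full precision, 15.4876 ÷ 6.52 = 2.37539877301…; keep min(3, 2) = 2 s.f.
Rounded to 2 significant figures: 2.4.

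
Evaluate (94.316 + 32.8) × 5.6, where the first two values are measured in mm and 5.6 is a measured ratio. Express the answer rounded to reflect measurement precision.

94.316 mm + 32.8 mm = 127.116 mm; the sum is limited to 1 decimal place (4 s.f.).
Carrying full precision, 127.116 × 5.6 = 711.8496 mm; 5.6 has 2 s.f., so the result keeps min(4, 2) = 2 s.f.
Rounded to 2 significant figures: 7.1 × 10² mm.

7.1 × 10² mm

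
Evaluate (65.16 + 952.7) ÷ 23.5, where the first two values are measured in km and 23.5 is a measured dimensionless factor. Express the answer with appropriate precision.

43.3 km

65.16 km + 952.7 km = 1017.86 km; the sum is limited to 1 decimal place (5 s.f.).
Carrying full precision, 1017.86 ÷ 23.5 = 43.3131914894… km; 23.5 has 3 s.f., so the result keeps min(5, 3) = 3 s.f.
Rounded to 3 significant figures: 43.3 km.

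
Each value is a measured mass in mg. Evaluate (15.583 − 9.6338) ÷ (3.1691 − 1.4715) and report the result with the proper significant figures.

15.583 − 9.6338 = 5.9492, limited to 3 d.p. → 4 s.f.; 3.1691 − 1.4715 = 1.6976, limited to 4 d.p. → 5 s.f.
Carrying full precision, 5.9492 ÷ 1.6976 = 3.50447690858…; keep min(4, 5) = 4 s.f.
Rounded to 4 significant figures: 3.504.

3.504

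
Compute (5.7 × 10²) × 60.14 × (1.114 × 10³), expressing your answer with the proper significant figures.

(5.7 × 10²) × 60.14 × (1.114 × 10³) = 38187697.2
Multiplication/division keeps the fewest significant figures: 5.7 × 10² → 2 s.f., 60.14 → 4 s.f., 1.114 × 10³ → 4 s.f.; limit is 2.
Rounded to 2 significant figures: 3.8 × 10⁷.

3.8 × 10⁷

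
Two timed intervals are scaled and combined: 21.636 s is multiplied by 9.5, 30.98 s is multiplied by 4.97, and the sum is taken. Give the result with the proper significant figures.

3.6 × 10^2 s

21.636 × 9.5 = 205.542 → 2.1 × 10^2 s (2 s.f., last digit at the 10^1 place).
30.98 × 4.97 = 153.9706 → 154 s (3 s.f., last digit at the 10^0 place).
Sum: 359.5126 s; keep the coarser place, 10^1.
Result: 3.6 × 10^2 s.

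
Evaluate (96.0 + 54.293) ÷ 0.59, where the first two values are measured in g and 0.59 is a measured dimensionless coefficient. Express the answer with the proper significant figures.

96.0 g + 54.293 g = 150.293 g; the sum is limited to 1 decimal place (4 s.f.).
Carrying full precision, 150.293 ÷ 0.59 = 254.733898305… g; 0.59 has 2 s.f., so the result keeps min(4, 2) = 2 s.f.
Rounded to 2 significant figures: 2.5 × 10² g.

2.5 × 10² g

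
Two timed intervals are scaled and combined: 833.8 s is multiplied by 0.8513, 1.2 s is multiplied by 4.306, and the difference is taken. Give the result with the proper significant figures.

833.8 × 0.8513 = 709.81394 → 709.8 s (4 s.f., last digit at the 10^-1 place).
1.2 × 4.306 = 5.1672 → 5.2 s (2 s.f., last digit at the 10^-1 place).
Difference: 704.64674 s; keep the coarser place, 10^-1.
Result: 704.6 s.

704.6 s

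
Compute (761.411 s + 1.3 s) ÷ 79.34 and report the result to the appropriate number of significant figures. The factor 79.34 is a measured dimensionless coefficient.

761.411 s + 1.3 s = 762.711 s; the sum is limited to 1 decimal place (4 s.f.).
Carrying full precision, 762.711 ÷ 79.34 = 9.61319637005… s; 79.34 has 4 s.f., so the result keeps min(4, 4) = 4 s.f.
Rounded to 4 significant figures: 9.613 s.

9.613 s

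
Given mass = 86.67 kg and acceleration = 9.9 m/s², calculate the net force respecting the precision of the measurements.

8.6 × 10² N

net force = 86.67 kg × 9.9 m/s² = 858.033 N.
86.67 has 4 significant figures; 9.9 has 2.
Division/multiplication keeps the fewest: 2 significant figures.
Rounded: 8.6 × 10² N.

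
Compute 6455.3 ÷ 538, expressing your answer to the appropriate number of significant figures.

6455.3 ÷ 538 = 11.9986988848…
Multiplication/division keeps the fewest significant figures: 6455.3 → 5 s.f., 538 → 3 s.f.; limit is 3.
Rounded to 3 significant figures: 12.0.

12.0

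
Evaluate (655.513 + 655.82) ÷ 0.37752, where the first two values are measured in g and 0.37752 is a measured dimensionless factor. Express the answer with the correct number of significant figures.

655.513 g + 655.82 g = 1311.333 g; the sum is limited to 2 decimal places (6 s.f.).
Carrying full precision, 1311.333 ÷ 0.37752 = 3473.54577241… g; 0.37752 has 5 s.f., so the result keeps min(6, 5) = 5 s.f.
Rounded to 5 significant figures: 3.4735 × 10³ g.

3.4735 × 10³ g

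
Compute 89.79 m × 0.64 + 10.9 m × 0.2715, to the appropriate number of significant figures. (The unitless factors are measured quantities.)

89.79 × 0.64 = 57.4656 → 57 m (2 s.f., last digit at the 10^0 place).
10.9 × 0.2715 = 2.95935 → 2.96 m (3 s.f., last digit at the 10^-2 place).
Sum: 60.42495 m; keep the coarser place, 10^0.
Result: 60. m.

60. m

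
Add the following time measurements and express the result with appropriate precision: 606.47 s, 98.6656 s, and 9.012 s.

606.47 s + 98.6656 s + 9.012 s = 714.1476 s.
Addition/subtraction keeps the fewest decimal places: 606.47 → 2 decimal places, 98.6656 → 4 decimal places, 9.012 → 3 decimal places; limit is 2.
Rounded to 2 decimal places: 714.15 s.

714.15 s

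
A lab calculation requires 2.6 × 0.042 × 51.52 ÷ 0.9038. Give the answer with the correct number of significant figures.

6.2

2.6 × 0.042 × 51.52 ÷ 0.9038 = 6.22481079885…
Multiplication/division keeps the fewest significant figures: 2.6 → 2 s.f., 0.042 → 2 s.f., 51.52 → 4 s.f., 0.9038 → 4 s.f.; limit is 2.
Rounded to 2 significant figures: 6.2.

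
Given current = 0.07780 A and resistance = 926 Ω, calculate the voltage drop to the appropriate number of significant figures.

voltage drop = 0.07780 A × 926 Ω = 72.0428 V.
0.07780 has 4 significant figures; 926 has 3.
Division/multiplication keeps the fewest: 3 significant figures.
Rounded: 72.0 V.

72.0 V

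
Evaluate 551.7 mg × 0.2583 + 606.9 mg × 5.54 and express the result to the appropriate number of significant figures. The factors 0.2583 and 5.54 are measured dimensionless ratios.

3.50 × 10³ mg

551.7 × 0.2583 = 142.50411 → 142.5 mg (4 s.f., last digit at the 10^-1 place).
606.9 × 5.54 = 3362.226 → 3.36 × 10³ mg (3 s.f., last digit at the 10^1 place).
Sum: 3504.73011 mg; keep the coarser place, 10^1.
Result: 3.50 × 10³ mg.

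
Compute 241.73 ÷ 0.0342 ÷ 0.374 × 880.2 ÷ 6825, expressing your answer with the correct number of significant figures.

2.44 × 10³

241.73 ÷ 0.0342 ÷ 0.374 × 880.2 ÷ 6825 = 2437.3143884…
Multiplication/division keeps the fewest significant figures: 241.73 → 5 s.f., 0.0342 → 3 s.f., 0.374 → 3 s.f., 880.2 → 4 s.f., 6825 → 4 s.f.; limit is 3.
Rounded to 3 significant figures: 2.44 × 10³.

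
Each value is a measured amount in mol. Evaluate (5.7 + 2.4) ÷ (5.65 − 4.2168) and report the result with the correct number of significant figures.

5.7 + 2.4 = 8.1, limited to 1 d.p. → 2 s.f.; 5.65 − 4.2168 = 1.4332, limited to 2 d.p. → 3 s.f.
Carrying full precision, 8.1 ÷ 1.4332 = 5.65168852917…; keep min(2, 3) = 2 s.f.
Rounded to 2 significant figures: 5.7.

5.7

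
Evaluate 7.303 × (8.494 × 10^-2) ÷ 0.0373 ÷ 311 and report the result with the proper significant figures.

7.303 × (8.494 × 10^-2) ÷ 0.0373 ÷ 311 = 0.0534742049775…
Multiplication/division keeps the fewest significant figures: 7.303 → 4 s.f., 8.494 × 10^-2 → 4 s.f., 0.0373 → 3 s.f., 311 → 3 s.f.; limit is 3.
Rounded to 3 significant figures: 0.0535.

0.0535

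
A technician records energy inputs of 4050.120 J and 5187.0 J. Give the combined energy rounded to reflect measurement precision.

4050.120 J + 5187.0 J = 9237.120 J.
Addition/subtraction keeps the fewest decimal places: 4050.120 → 3 decimal places, 5187.0 → 1 decimal place; limit is 1.
Rounded to 1 decimal place: 9237.1 J.

9237.1 J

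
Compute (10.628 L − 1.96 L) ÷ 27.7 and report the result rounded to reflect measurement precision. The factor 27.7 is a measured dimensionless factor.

0.313 L

10.628 L − 1.96 L = 8.668 L; the difference is limited to 2 decimal places (3 s.f.).
Carrying full precision, 8.668 ÷ 27.7 = 0.312924187726… L; 27.7 has 3 s.f., so the result keeps min(3, 3) = 3 s.f.
Rounded to 3 significant figures: 0.313 L.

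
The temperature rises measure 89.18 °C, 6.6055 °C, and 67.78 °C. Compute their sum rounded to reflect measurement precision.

163.57 °C

89.18 °C + 6.6055 °C + 67.78 °C = 163.5655 °C.
Addition/subtraction keeps the fewest decimal places: 89.18 → 2 decimal places, 6.6055 → 4 decimal places, 67.78 → 2 decimal places; limit is 2.
Rounded to 2 decimal places: 163.57 °C.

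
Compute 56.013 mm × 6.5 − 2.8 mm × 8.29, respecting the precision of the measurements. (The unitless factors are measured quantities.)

3.4 × 10^2 mm

56.013 × 6.5 = 364.0845 → 3.6 × 10^2 mm (2 s.f., last digit at the 10^1 place).
2.8 × 8.29 = 23.212 → 23 mm (2 s.f., last digit at the 10^0 place).
Difference: 340.8725 mm; keep the coarser place, 10^1.
Result: 3.4 × 10^2 mm.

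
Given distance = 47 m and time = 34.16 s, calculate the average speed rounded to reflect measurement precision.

1.4 m/s

average speed = 47 m ÷ 34.16 s = 1.37587822014… m/s.
47 has 2 significant figures; 34.16 has 4.
Division/multiplication keeps the fewest: 2 significant figures.
Rounded: 1.4 m/s.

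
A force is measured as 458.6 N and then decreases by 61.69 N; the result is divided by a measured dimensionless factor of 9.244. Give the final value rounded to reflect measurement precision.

42.94 N

458.6 N − 61.69 N = 396.91 N; the difference is limited to 1 decimal place (4 s.f.).
Carrying full precision, 396.91 ÷ 9.244 = 42.9370402423… N; 9.244 has 4 s.f., so the result keeps min(4, 4) = 4 s.f.
Rounded to 4 significant figures: 42.94 N.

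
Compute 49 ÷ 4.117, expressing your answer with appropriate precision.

12

49 ÷ 4.117 = 11.9018702939…
Multiplication/division keeps the fewest significant figures: 49 → 2 s.f., 4.117 → 4 s.f.; limit is 2.
Rounded to 2 significant figures: 12.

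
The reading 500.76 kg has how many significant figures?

500.76: zeros between nonzero digits are significant.

5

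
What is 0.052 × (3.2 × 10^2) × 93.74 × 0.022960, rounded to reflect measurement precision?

36

0.052 × (3.2 × 10^2) × 93.74 × 0.022960 = 35.813779456
Multiplication/division keeps the fewest significant figures: 0.052 → 2 s.f., 3.2 × 10^2 → 2 s.f., 93.74 → 4 s.f., 0.022960 → 5 s.f.; limit is 2.
Rounded to 2 significant figures: 36.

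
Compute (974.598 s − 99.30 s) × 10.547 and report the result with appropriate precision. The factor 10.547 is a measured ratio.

9231.8 s

974.598 s − 99.30 s = 875.298 s; the difference is limited to 2 decimal places (5 s.f.).
Carrying full precision, 875.298 × 10.547 = 9231.768006 s; 10.547 has 5 s.f., so the result keeps min(5, 5) = 5 s.f.
Rounded to 5 significant figures: 9231.8 s.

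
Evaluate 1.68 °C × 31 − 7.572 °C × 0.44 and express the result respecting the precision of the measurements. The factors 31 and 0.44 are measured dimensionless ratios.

49 °C

1.68 × 31 = 52.08 → 52 °C (2 s.f., last digit at the 10^0 place).
7.572 × 0.44 = 3.33168 → 3.3 °C (2 s.f., last digit at the 10^-1 place).
Difference: 48.74832 °C; keep the coarser place, 10^0.
Result: 49 °C.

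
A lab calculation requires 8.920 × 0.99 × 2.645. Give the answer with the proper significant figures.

8.920 × 0.99 × 2.645 = 23.357466
Multiplication/division keeps the fewest significant figures: 8.920 → 4 s.f., 0.99 → 2 s.f., 2.645 → 4 s.f.; limit is 2.
Rounded to 2 significant figures: 23.

23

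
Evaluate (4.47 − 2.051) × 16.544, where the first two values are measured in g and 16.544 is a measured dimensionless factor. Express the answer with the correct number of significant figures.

40.0 g

4.47 g − 2.051 g = 2.419 g; the difference is limited to 2 decimal places (3 s.f.).
Carrying full precision, 2.419 × 16.544 = 40.019936 g; 16.544 has 5 s.f., so the result keeps min(3, 5) = 3 s.f.
Rounded to 3 significant figures: 40.0 g.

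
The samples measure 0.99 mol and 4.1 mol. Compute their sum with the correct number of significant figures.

0.99 mol + 4.1 mol = 5.09 mol.
Addition/subtraction keeps the fewest decimal places: 0.99 → 2 decimal places, 4.1 → 1 decimal place; limit is 1.
Rounded to 1 decimal place: 5.1 mol.

5.1 mol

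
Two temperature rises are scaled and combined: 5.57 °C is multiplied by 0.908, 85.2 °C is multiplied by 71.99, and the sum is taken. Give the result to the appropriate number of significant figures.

5.57 × 0.908 = 5.05756 → 5.06 °C (3 s.f., last digit at the 10^-2 place).
85.2 × 71.99 = 6133.548 → 6.13 × 10³ °C (3 s.f., last digit at the 10^1 place).
Sum: 6138.60556 °C; keep the coarser place, 10^1.
Result: 6.14 × 10³ °C.

6.14 × 10³ °C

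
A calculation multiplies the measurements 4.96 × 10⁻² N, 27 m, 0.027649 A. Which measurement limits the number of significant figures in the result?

27 m

4.96 × 10⁻² N → 3 s.f.; 27 m → 2 s.f.; 0.027649 A → 5 s.f.
The fewest is 2 significant figures, from 27 m.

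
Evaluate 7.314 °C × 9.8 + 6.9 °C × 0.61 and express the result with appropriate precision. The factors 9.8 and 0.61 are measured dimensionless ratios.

76 °C

7.314 × 9.8 = 71.6772 → 72 °C (2 s.f., last digit at the 10^0 place).
6.9 × 0.61 = 4.209 → 4.2 °C (2 s.f., last digit at the 10^-1 place).
Sum: 75.8862 °C; keep the coarser place, 10^0.
Result: 76 °C.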